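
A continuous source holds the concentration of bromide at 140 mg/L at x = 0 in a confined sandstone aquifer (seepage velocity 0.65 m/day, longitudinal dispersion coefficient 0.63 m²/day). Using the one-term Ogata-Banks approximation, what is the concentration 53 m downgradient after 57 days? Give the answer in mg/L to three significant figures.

4.19 mg/L

For a continuous step input, C/C₀ ≈ ½·erfc((x−vt)/(2√(Dt))).
vt = 0.65 × 57 = 37.05 m and 2√(Dt) = 2√(0.63 × 57) = 11.98 m.
Argument (x−vt)/(2√(Dt)) = (53 − 37.05)/11.98 = 1.331; ½·erfc(1.331) = 0.02990.
C = 140 × 0.02990 = 4.19 mg/L.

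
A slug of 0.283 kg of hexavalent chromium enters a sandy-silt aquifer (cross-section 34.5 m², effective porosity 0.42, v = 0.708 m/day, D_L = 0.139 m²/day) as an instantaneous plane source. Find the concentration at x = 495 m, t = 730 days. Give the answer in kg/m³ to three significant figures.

0.000169 kg/m³

For an instantaneous plane source, C(x,t) = M/(n_e·A·√(4πDt)) · exp(−(x−vt)²/(4Dt)), with n_e·A the pore (flow) area.
Plume center vt = 0.708 × 730 = 516.84 m, so the well at 495 m is 21.84 m upgradient of the peak.
√(4πDt) = 35.71 m, giving peak height M/(n_e·A·√(4πDt)) = 0.283/(0.42 × 34.5 × 35.71) = 0.0005469 kg/m³.
(x−vt)²/(4Dt) = (-21.84)²/(4 × 0.139 × 730) = 1.175; exp(−1.175) = 0.3088.
C = 0.0005469 × 0.3088 = 0.000169 kg/m³.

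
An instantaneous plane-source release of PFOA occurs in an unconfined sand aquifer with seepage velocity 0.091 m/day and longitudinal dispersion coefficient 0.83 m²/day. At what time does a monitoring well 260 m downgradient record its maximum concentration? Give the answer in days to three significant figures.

2760 days

For the 1D instantaneous-source solution, setting ∂C/∂t = 0 at fixed x gives v²t² + 2Dt − x² = 0, so t = (√(D² + v²x²) − D)/v².
√(D² + v²x²) = √(0.83² + 0.091² × 260²) = 23.67; v² = 0.008281.
t = (23.67 − 0.83)/0.008281 = 2760 days (vs. the pure-advection estimate x/v = 2860 d).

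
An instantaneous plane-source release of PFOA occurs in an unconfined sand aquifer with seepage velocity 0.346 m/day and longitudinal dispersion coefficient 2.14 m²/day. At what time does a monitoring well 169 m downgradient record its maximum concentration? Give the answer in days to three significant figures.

471 days

For the 1D instantaneous-source solution, setting ∂C/∂t = 0 at fixed x gives v²t² + 2Dt − x² = 0, so t = (√(D² + v²x²) − D)/v².
√(D² + v²x²) = √(2.14² + 0.346² × 169²) = 58.51; v² = 0.119716.
t = (58.51 − 2.14)/0.119716 = 471 days (vs. the pure-advection estimate x/v = 488 d).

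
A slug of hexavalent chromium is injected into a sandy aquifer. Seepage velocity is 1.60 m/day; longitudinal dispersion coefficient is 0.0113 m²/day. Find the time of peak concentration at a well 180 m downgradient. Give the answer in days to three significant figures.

For the 1D instantaneous-source solution, setting ∂C/∂t = 0 at fixed x gives v²t² + 2Dt − x² = 0, so t = (√(D² + v²x²) − D)/v².
√(D² + v²x²) = √(0.0113² + 1.60² × 180²) = 288.0; v² = 2.56.
t = (288.0 − 0.0113)/2.56 = 112 days (vs. the pure-advection estimate x/v = 112 d).

112 days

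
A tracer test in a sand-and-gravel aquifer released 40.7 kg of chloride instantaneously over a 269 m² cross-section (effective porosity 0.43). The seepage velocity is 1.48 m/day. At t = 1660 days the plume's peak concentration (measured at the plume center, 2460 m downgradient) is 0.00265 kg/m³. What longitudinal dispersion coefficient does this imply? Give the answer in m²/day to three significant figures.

0.845 m²/day

At the plume center C_max = M/(n_e·A·√(4πDt)), so D = M²/(4πt·(n_e·A·C_max)²).
n_e·A·C_max = 0.43 × 269 × 0.00265 = 0.3065 kg/m.
D = 40.7²/(4π × 1660 × 0.3065²) = 0.845 m²/day.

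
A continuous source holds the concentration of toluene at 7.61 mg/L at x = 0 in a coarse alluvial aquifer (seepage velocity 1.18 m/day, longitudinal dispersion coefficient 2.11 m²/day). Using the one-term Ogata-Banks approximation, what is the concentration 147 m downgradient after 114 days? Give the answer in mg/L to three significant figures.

For a continuous step input, C/C₀ ≈ ½·erfc((x−vt)/(2√(Dt))).
vt = 1.18 × 114 = 134.52 m and 2√(Dt) = 2√(2.11 × 114) = 31.02 m.
Argument (x−vt)/(2√(Dt)) = (147 − 134.52)/31.02 = 0.4023; ½·erfc(0.4023) = 0.2847.
C = 7.61 × 0.2847 = 2.17 mg/L.

2.17 mg/L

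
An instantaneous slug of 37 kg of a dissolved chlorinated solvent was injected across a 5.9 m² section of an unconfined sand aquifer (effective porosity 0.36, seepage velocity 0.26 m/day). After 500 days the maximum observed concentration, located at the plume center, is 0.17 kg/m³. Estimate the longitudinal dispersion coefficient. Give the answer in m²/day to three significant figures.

1.67 m²/day

At the plume center C_max = M/(n_e·A·√(4πDt)), so D = M²/(4πt·(n_e·A·C_max)²).
n_e·A·C_max = 0.36 × 5.9 × 0.17 = 0.3611 kg/m.
D = 37²/(4π × 500 × 0.3611²) = 1.67 m²/day.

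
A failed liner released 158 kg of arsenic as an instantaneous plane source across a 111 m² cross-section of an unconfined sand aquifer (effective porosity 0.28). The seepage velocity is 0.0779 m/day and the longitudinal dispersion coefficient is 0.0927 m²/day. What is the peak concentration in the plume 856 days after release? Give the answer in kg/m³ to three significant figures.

The peak of an instantaneous 1D plume sits at x = vt; there the Gaussian factor is 1 and C_max = M/(n_e·A·√(4πDt)), where n_e·A is the pore area the mass is dissolved in.
√(4πDt) = √(4π × 0.0927 × 856) = 31.58 m, so C_max = 158/(0.28 × 111 × 31.58) = 0.161 kg/m³.

0.161 kg/m³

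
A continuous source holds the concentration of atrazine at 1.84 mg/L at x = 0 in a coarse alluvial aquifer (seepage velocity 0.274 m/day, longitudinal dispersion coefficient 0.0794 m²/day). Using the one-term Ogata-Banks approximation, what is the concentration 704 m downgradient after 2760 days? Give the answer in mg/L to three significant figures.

1.83 mg/L

For a continuous step input, C/C₀ ≈ ½·erfc((x−vt)/(2√(Dt))).
vt = 0.274 × 2760 = 756.24 m and 2√(Dt) = 2√(0.0794 × 2760) = 29.61 m.
Argument (x−vt)/(2√(Dt)) = (704 − 756.24)/29.61 = -1.764; ½·erfc(-1.764) = 0.9937.
C = 1.84 × 0.9937 = 1.83 mg/L.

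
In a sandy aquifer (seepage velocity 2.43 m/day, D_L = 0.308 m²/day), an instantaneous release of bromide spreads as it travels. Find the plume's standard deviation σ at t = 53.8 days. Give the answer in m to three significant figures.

Dispersive spreading gives a Gaussian with σ² = 2Dt; advection only shifts the center.
σ = √(2 × 0.308 × 53.8) = 5.76 m.

5.76 m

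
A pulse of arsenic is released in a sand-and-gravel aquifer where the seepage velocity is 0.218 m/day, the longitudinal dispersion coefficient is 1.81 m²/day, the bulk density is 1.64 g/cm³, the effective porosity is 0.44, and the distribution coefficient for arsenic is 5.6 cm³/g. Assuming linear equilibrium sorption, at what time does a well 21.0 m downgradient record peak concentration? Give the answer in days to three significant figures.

Retardation factor R = 1 + ρ_b·K_d/n = 1 + 1.64 × 5.6/0.44 = 21.87.
Sorption retards both mechanisms: v_R = v/R = 0.009968 m/day, D_R = D/R = 0.08276 m²/day.
Peak time from v_R²t² + 2D_R t − x² = 0: t = (√(D_R² + v_R²x²) − D_R)/v_R².
√(D_R² + v_R²x²) = √(0.08276² + 0.009968² × 21.0²) = 0.2251; v_R² = 9.936e-05.
t = (0.2251 − 0.08276)/9.936e-05 = 1430 days.

1430 days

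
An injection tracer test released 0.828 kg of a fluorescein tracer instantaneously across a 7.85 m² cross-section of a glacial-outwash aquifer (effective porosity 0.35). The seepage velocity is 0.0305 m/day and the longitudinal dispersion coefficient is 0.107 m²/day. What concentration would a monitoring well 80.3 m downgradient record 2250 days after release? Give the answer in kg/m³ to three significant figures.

0.00476 kg/m³

For an instantaneous plane source, C(x,t) = M/(n_e·A·√(4πDt)) · exp(−(x−vt)²/(4Dt)), with n_e·A the pore (flow) area.
Plume center vt = 0.0305 × 2250 = 68.625 m, so the well at 80.3 m is 11.675 m downgradient of the peak.
√(4πDt) = 55.00 m, giving peak height M/(n_e·A·√(4πDt)) = 0.828/(0.35 × 7.85 × 55.00) = 0.005479 kg/m³.
(x−vt)²/(4Dt) = (11.675)²/(4 × 0.107 × 2250) = 0.1415; exp(−0.1415) = 0.8681.
C = 0.005479 × 0.8681 = 0.00476 kg/m³.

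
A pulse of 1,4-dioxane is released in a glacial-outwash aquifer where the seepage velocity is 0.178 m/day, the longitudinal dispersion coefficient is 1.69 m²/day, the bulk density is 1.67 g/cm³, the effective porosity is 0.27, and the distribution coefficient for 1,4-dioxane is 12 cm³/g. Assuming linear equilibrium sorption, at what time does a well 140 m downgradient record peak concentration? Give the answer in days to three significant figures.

Retardation factor R = 1 + ρ_b·K_d/n = 1 + 1.67 × 12/0.27 = 75.22.
Sorption retards both mechanisms: v_R = v/R = 0.002366 m/day, D_R = D/R = 0.02247 m²/day.
Peak time from v_R²t² + 2D_R t − x² = 0: t = (√(D_R² + v_R²x²) − D_R)/v_R².
√(D_R² + v_R²x²) = √(0.02247² + 0.002366² × 140²) = 0.3320; v_R² = 5.598e-06.
t = (0.3320 − 0.02247)/5.598e-06 = 55300 days.

55300 days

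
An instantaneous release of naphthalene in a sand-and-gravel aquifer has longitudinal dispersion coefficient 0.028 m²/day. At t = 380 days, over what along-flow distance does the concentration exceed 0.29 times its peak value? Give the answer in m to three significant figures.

The plume is Gaussian with σ = √(2Dt) = √(2 × 0.028 × 380) = 4.613 m.
C/C_peak = exp(−Δx²/(2σ²)) = 0.29 ⇒ Δx = σ·√(−2 ln 0.29) = 4.613 × 1.573 = 7.256 m.
Width = 2Δx = 14.5 m.

14.5 m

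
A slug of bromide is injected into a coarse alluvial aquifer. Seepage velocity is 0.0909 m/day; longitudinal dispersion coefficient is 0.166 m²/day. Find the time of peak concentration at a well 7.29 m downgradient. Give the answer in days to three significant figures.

For the 1D instantaneous-source solution, setting ∂C/∂t = 0 at fixed x gives v²t² + 2Dt − x² = 0, so t = (√(D² + v²x²) − D)/v².
√(D² + v²x²) = √(0.166² + 0.0909² × 7.29²) = 0.6831; v² = 0.00826281.
t = (0.6831 − 0.166)/0.00826281 = 62.6 days (vs. the pure-advection estimate x/v = 80.2 d).

62.6 days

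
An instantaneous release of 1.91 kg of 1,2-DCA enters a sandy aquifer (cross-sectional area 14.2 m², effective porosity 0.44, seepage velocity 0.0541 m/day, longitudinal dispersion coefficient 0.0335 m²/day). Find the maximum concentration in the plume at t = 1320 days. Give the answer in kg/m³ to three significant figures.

0.0130 kg/m³

The peak of an instantaneous 1D plume sits at x = vt; there the Gaussian factor is 1 and C_max = M/(n_e·A·√(4πDt)), where n_e·A is the pore area the mass is dissolved in.
√(4πDt) = √(4π × 0.0335 × 1320) = 23.57 m, so C_max = 1.91/(0.44 × 14.2 × 23.57) = 0.0130 kg/m³.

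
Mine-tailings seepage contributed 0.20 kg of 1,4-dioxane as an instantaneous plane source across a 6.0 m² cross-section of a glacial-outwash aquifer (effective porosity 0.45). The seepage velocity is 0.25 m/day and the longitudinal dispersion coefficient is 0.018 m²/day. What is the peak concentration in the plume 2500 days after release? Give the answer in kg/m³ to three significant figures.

The peak of an instantaneous 1D plume sits at x = vt; there the Gaussian factor is 1 and C_max = M/(n_e·A·√(4πDt)), where n_e·A is the pore area the mass is dissolved in.
√(4πDt) = √(4π × 0.018 × 2500) = 23.78 m, so C_max = 0.20/(0.45 × 6.0 × 23.78) = 0.00311 kg/m³.

0.00311 kg/m³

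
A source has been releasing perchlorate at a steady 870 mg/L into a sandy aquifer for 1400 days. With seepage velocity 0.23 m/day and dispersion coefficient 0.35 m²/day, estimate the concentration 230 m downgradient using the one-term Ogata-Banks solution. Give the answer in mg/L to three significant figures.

For a continuous step input, C/C₀ ≈ ½·erfc((x−vt)/(2√(Dt))).
vt = 0.23 × 1400 = 322 m and 2√(Dt) = 2√(0.35 × 1400) = 44.27 m.
Argument (x−vt)/(2√(Dt)) = (230 − 322)/44.27 = -2.078; ½·erfc(-2.078) = 0.9984.
C = 870 × 0.9984 = 869 mg/L.

869 mg/L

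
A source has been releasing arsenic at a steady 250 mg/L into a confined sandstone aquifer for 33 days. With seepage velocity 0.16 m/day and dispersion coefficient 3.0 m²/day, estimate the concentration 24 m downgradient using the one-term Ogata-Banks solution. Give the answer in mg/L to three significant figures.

22.9 mg/L

For a continuous step input, C/C₀ ≈ ½·erfc((x−vt)/(2√(Dt))).
vt = 0.16 × 33 = 5.28 m and 2√(Dt) = 2√(3.0 × 33) = 19.90 m.
Argument (x−vt)/(2√(Dt)) = (24 − 5.28)/19.90 = 0.9407; ½·erfc(0.9407) = 0.09170.
C = 250 × 0.09170 = 22.9 mg/L.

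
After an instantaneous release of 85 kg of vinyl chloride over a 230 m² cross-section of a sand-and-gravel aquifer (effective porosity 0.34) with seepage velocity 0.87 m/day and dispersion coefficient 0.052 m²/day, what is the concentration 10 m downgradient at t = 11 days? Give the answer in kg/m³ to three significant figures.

For an instantaneous plane source, C(x,t) = M/(n_e·A·√(4πDt)) · exp(−(x−vt)²/(4Dt)), with n_e·A the pore (flow) area.
Plume center vt = 0.87 × 11 = 9.57 m, so the well at 10 m is 0.43 m downgradient of the peak.
√(4πDt) = 2.681 m, giving peak height M/(n_e·A·√(4πDt)) = 85/(0.34 × 230 × 2.681) = 0.4054 kg/m³.
(x−vt)²/(4Dt) = (0.43)²/(4 × 0.052 × 11) = 0.08081; exp(−0.08081) = 0.9224.
C = 0.4054 × 0.9224 = 0.374 kg/m³.

0.374 kg/m³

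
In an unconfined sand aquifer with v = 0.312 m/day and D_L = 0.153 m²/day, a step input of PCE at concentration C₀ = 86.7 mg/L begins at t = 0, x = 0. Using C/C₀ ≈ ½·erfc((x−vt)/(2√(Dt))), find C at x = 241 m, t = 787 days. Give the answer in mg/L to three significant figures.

For a continuous step input, C/C₀ ≈ ½·erfc((x−vt)/(2√(Dt))).
vt = 0.312 × 787 = 245.544 m and 2√(Dt) = 2√(0.153 × 787) = 21.95 m.
Argument (x−vt)/(2√(Dt)) = (241 − 245.544)/21.95 = -0.2070; ½·erfc(-0.2070) = 0.6151.
C = 86.7 × 0.6151 = 53.3 mg/L.

53.3 mg/L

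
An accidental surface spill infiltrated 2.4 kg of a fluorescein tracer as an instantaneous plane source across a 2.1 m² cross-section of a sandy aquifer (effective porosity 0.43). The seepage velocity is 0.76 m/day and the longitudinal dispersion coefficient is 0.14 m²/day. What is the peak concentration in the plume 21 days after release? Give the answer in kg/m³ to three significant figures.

The peak of an instantaneous 1D plume sits at x = vt; there the Gaussian factor is 1 and C_max = M/(n_e·A·√(4πDt)), where n_e·A is the pore area the mass is dissolved in.
√(4πDt) = √(4π × 0.14 × 21) = 6.078 m, so C_max = 2.4/(0.43 × 2.1 × 6.078) = 0.437 kg/m³.

0.437 kg/m³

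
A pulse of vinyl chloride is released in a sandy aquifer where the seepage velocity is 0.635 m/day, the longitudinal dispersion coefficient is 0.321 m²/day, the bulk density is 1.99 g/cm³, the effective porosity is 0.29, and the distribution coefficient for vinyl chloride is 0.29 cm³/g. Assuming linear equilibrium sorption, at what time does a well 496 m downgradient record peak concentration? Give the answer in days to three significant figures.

2330 days

Retardation factor R = 1 + ρ_b·K_d/n = 1 + 1.99 × 0.29/0.29 = 2.990.
Sorption retards both mechanisms: v_R = v/R = 0.2124 m/day, D_R = D/R = 0.1074 m²/day.
Peak time from v_R²t² + 2D_R t − x² = 0: t = (√(D_R² + v_R²x²) − D_R)/v_R².
√(D_R² + v_R²x²) = √(0.1074² + 0.2124² × 496²) = 105.4; v_R² = 0.04511.
t = (105.4 − 0.1074)/0.04511 = 2330 days.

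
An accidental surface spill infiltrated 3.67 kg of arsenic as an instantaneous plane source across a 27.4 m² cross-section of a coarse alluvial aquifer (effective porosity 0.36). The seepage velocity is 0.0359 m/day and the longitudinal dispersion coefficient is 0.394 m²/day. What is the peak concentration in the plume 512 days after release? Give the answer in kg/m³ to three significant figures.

The peak of an instantaneous 1D plume sits at x = vt; there the Gaussian factor is 1 and C_max = M/(n_e·A·√(4πDt)), where n_e·A is the pore area the mass is dissolved in.
√(4πDt) = √(4π × 0.394 × 512) = 50.35 m, so C_max = 3.67/(0.36 × 27.4 × 50.35) = 0.00739 kg/m³.

0.00739 kg/m³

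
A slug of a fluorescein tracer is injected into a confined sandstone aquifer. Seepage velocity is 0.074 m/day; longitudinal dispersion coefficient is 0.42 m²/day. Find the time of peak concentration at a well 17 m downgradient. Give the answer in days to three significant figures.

For the 1D instantaneous-source solution, setting ∂C/∂t = 0 at fixed x gives v²t² + 2Dt − x² = 0, so t = (√(D² + v²x²) − D)/v².
√(D² + v²x²) = √(0.42² + 0.074² × 17²) = 1.326; v² = 0.005476.
t = (1.326 − 0.42)/0.005476 = 165 days (vs. the pure-advection estimate x/v = 230 d).

165 days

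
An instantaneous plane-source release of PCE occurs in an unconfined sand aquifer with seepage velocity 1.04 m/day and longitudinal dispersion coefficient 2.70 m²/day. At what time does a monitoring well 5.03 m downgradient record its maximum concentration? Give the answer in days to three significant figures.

For the 1D instantaneous-source solution, setting ∂C/∂t = 0 at fixed x gives v²t² + 2Dt − x² = 0, so t = (√(D² + v²x²) − D)/v².
√(D² + v²x²) = √(2.70² + 1.04² × 5.03²) = 5.887; v² = 1.0816.
t = (5.887 − 2.70)/1.0816 = 2.95 days (vs. the pure-advection estimate x/v = 4.84 d).

2.95 days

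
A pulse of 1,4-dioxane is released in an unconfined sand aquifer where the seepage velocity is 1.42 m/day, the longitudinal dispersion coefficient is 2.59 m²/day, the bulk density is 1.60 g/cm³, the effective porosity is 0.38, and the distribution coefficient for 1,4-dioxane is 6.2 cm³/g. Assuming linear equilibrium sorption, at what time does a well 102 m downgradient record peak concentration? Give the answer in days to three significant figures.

Retardation factor R = 1 + ρ_b·K_d/n = 1 + 1.60 × 6.2/0.38 = 27.11.
Sorption retards both mechanisms: v_R = v/R = 0.05238 m/day, D_R = D/R = 0.09554 m²/day.
Peak time from v_R²t² + 2D_R t − x² = 0: t = (√(D_R² + v_R²x²) − D_R)/v_R².
√(D_R² + v_R²x²) = √(0.09554² + 0.05238² × 102²) = 5.344; v_R² = 0.002744.
t = (5.344 − 0.09554)/0.002744 = 1910 days.

1910 days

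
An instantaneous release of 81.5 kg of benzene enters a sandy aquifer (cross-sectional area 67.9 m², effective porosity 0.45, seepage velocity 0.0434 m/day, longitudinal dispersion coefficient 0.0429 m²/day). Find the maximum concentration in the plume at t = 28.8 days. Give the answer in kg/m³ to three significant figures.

0.677 kg/m³

The peak of an instantaneous 1D plume sits at x = vt; there the Gaussian factor is 1 and C_max = M/(n_e·A·√(4πDt)), where n_e·A is the pore area the mass is dissolved in.
√(4πDt) = √(4π × 0.0429 × 28.8) = 3.940 m, so C_max = 81.5/(0.45 × 67.9 × 3.940) = 0.677 kg/m³.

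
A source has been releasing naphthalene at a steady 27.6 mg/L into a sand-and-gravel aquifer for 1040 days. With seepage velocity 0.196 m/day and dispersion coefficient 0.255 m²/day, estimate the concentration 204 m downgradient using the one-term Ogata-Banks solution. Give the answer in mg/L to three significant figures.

13.7 mg/L

For a continuous step input, C/C₀ ≈ ½·erfc((x−vt)/(2√(Dt))).
vt = 0.196 × 1040 = 203.84 m and 2√(Dt) = 2√(0.255 × 1040) = 32.57 m.
Argument (x−vt)/(2√(Dt)) = (204 − 203.84)/32.57 = 0.004912; ½·erfc(0.004912) = 0.4972.
C = 27.6 × 0.4972 = 13.7 mg/L.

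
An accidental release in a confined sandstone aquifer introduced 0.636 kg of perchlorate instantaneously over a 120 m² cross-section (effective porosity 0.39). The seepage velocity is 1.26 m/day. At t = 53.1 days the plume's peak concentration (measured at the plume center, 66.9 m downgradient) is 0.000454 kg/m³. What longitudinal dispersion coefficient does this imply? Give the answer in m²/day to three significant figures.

At the plume center C_max = M/(n_e·A·√(4πDt)), so D = M²/(4πt·(n_e·A·C_max)²).
n_e·A·C_max = 0.39 × 120 × 0.000454 = 0.02125 kg/m.
D = 0.636²/(4π × 53.1 × 0.02125²) = 1.34 m²/day.

1.34 m²/day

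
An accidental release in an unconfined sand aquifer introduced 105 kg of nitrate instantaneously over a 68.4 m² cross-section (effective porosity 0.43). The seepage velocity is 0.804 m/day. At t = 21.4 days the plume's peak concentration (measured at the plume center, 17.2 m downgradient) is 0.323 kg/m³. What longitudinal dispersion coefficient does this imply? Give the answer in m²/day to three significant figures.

At the plume center C_max = M/(n_e·A·√(4πDt)), so D = M²/(4πt·(n_e·A·C_max)²).
n_e·A·C_max = 0.43 × 68.4 × 0.323 = 9.500 kg/m.
D = 105²/(4π × 21.4 × 9.500²) = 0.454 m²/day.

0.454 m²/day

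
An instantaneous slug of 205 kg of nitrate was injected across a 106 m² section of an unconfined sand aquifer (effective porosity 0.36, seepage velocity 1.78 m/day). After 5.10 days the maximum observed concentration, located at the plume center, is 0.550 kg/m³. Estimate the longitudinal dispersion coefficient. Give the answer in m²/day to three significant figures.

At the plume center C_max = M/(n_e·A·√(4πDt)), so D = M²/(4πt·(n_e·A·C_max)²).
n_e·A·C_max = 0.36 × 106 × 0.550 = 20.99 kg/m.
D = 205²/(4π × 5.10 × 20.99²) = 1.49 m²/day.

1.49 m²/day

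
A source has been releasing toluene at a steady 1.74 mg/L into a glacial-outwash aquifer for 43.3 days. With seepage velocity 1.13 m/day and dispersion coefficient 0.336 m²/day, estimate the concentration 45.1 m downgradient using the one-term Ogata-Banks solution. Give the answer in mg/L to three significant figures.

1.32 mg/L

For a continuous step input, C/C₀ ≈ ½·erfc((x−vt)/(2√(Dt))).
vt = 1.13 × 43.3 = 48.929 m and 2√(Dt) = 2√(0.336 × 43.3) = 7.629 m.
Argument (x−vt)/(2√(Dt)) = (45.1 − 48.929)/7.629 = -0.5019; ½·erfc(-0.5019) = 0.7611.
C = 1.74 × 0.7611 = 1.32 mg/L.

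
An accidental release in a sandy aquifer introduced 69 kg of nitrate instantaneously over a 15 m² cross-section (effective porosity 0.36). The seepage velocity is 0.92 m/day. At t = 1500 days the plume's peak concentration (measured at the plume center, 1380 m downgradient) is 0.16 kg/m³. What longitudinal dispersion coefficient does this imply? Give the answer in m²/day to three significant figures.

At the plume center C_max = M/(n_e·A·√(4πDt)), so D = M²/(4πt·(n_e·A·C_max)²).
n_e·A·C_max = 0.36 × 15 × 0.16 = 0.8640 kg/m.
D = 69²/(4π × 1500 × 0.8640²) = 0.338 m²/day.

0.338 m²/day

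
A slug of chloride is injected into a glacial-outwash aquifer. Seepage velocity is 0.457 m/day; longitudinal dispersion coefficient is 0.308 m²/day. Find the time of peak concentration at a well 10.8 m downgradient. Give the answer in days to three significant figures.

For the 1D instantaneous-source solution, setting ∂C/∂t = 0 at fixed x gives v²t² + 2Dt − x² = 0, so t = (√(D² + v²x²) − D)/v².
√(D² + v²x²) = √(0.308² + 0.457² × 10.8²) = 4.945; v² = 0.208849.
t = (4.945 − 0.308)/0.208849 = 22.2 days (vs. the pure-advection estimate x/v = 23.6 d).

22.2 days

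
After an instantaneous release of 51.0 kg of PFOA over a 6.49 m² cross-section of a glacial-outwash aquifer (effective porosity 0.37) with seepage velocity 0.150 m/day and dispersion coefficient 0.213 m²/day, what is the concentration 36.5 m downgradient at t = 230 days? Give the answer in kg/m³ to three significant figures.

For an instantaneous plane source, C(x,t) = M/(n_e·A·√(4πDt)) · exp(−(x−vt)²/(4Dt)), with n_e·A the pore (flow) area.
Plume center vt = 0.150 × 230 = 34.5 m, so the well at 36.5 m is 2 m downgradient of the peak.
√(4πDt) = 24.81 m, giving peak height M/(n_e·A·√(4πDt)) = 51.0/(0.37 × 6.49 × 24.81) = 0.8560 kg/m³.
(x−vt)²/(4Dt) = (2)²/(4 × 0.213 × 230) = 0.02041; exp(−0.02041) = 0.9798.
C = 0.8560 × 0.9798 = 0.839 kg/m³.

0.839 kg/m³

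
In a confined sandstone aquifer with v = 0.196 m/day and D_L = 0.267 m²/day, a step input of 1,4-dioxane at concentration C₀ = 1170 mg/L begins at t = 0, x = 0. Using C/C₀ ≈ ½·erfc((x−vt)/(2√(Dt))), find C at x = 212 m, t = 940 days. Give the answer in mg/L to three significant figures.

126 mg/L

For a continuous step input, C/C₀ ≈ ½·erfc((x−vt)/(2√(Dt))).
vt = 0.196 × 940 = 184.24 m and 2√(Dt) = 2√(0.267 × 940) = 31.68 m.
Argument (x−vt)/(2√(Dt)) = (212 − 184.24)/31.68 = 0.8763; ½·erfc(0.8763) = 0.1076.
C = 1170 × 0.1076 = 126 mg/L.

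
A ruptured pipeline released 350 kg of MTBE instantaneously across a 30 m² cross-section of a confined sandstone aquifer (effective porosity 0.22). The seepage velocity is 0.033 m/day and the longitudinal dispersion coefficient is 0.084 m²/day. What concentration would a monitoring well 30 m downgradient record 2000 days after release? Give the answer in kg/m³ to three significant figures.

For an instantaneous plane source, C(x,t) = M/(n_e·A·√(4πDt)) · exp(−(x−vt)²/(4Dt)), with n_e·A the pore (flow) area.
Plume center vt = 0.033 × 2000 = 66 m, so the well at 30 m is 36 m upgradient of the peak.
√(4πDt) = 45.95 m, giving peak height M/(n_e·A·√(4πDt)) = 350/(0.22 × 30 × 45.95) = 1.154 kg/m³.
(x−vt)²/(4Dt) = (-36)²/(4 × 0.084 × 2000) = 1.929; exp(−1.929) = 0.1453.
C = 1.154 × 0.1453 = 0.168 kg/m³.

0.168 kg/m³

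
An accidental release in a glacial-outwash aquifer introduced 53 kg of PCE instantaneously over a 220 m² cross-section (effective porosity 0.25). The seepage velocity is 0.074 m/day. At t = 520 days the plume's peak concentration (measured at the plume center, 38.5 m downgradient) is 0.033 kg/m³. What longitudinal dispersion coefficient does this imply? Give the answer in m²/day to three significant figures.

0.130 m²/day

At the plume center C_max = M/(n_e·A·√(4πDt)), so D = M²/(4πt·(n_e·A·C_max)²).
n_e·A·C_max = 0.25 × 220 × 0.033 = 1.815 kg/m.
D = 53²/(4π × 520 × 1.815²) = 0.130 m²/day.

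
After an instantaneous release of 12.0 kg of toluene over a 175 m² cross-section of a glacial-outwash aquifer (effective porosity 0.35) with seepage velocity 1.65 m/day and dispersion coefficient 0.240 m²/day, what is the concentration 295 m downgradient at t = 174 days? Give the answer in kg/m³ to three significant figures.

0.00589 kg/m³

For an instantaneous plane source, C(x,t) = M/(n_e·A·√(4πDt)) · exp(−(x−vt)²/(4Dt)), with n_e·A the pore (flow) area.
Plume center vt = 1.65 × 174 = 287.1 m, so the well at 295 m is 7.9 m downgradient of the peak.
√(4πDt) = 22.91 m, giving peak height M/(n_e·A·√(4πDt)) = 12.0/(0.35 × 175 × 22.91) = 0.008552 kg/m³.
(x−vt)²/(4Dt) = (7.9)²/(4 × 0.240 × 174) = 0.3736; exp(−0.3736) = 0.6883.
C = 0.008552 × 0.6883 = 0.00589 kg/m³.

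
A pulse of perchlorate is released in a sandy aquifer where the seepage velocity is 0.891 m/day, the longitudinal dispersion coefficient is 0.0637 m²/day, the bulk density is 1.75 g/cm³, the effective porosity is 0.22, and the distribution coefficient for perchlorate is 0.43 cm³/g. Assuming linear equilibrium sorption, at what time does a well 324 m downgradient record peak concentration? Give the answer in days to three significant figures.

1610 days

Retardation factor R = 1 + ρ_b·K_d/n = 1 + 1.75 × 0.43/0.22 = 4.420.
Sorption retards both mechanisms: v_R = v/R = 0.2016 m/day, D_R = D/R = 0.01441 m²/day.
Peak time from v_R²t² + 2D_R t − x² = 0: t = (√(D_R² + v_R²x²) − D_R)/v_R².
√(D_R² + v_R²x²) = √(0.01441² + 0.2016² × 324²) = 65.32; v_R² = 0.04064.
t = (65.32 − 0.01441)/0.04064 = 1610 days.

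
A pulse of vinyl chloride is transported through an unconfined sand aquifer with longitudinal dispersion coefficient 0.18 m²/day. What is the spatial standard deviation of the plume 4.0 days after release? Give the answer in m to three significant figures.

Dispersive spreading gives a Gaussian with σ² = 2Dt; advection only shifts the center.
σ = √(2 × 0.18 × 4.0) = 1.20 m.

1.20 m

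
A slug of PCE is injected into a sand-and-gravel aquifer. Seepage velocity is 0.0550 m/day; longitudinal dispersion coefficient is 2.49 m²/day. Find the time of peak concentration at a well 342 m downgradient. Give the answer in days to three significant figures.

5450 days

For the 1D instantaneous-source solution, setting ∂C/∂t = 0 at fixed x gives v²t² + 2Dt − x² = 0, so t = (√(D² + v²x²) − D)/v².
√(D² + v²x²) = √(2.49² + 0.0550² × 342²) = 18.97; v² = 0.003025.
t = (18.97 − 2.49)/0.003025 = 5450 days (vs. the pure-advection estimate x/v = 6220 d).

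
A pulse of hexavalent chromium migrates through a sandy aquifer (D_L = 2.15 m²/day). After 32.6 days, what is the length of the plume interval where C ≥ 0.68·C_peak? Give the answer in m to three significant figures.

The plume is Gaussian with σ = √(2Dt) = √(2 × 2.15 × 32.6) = 11.84 m.
C/C_peak = exp(−Δx²/(2σ²)) = 0.68 ⇒ Δx = σ·√(−2 ln 0.68) = 11.84 × 0.8783 = 10.40 m.
Width = 2Δx = 20.8 m.

20.8 m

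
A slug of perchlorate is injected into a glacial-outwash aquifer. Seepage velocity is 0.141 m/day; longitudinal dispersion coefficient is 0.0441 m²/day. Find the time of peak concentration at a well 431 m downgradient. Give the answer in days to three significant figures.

For the 1D instantaneous-source solution, setting ∂C/∂t = 0 at fixed x gives v²t² + 2Dt − x² = 0, so t = (√(D² + v²x²) − D)/v².
√(D² + v²x²) = √(0.0441² + 0.141² × 431²) = 60.77; v² = 0.019881.
t = (60.77 − 0.0441)/0.019881 = 3050 days (vs. the pure-advection estimate x/v = 3060 d).

3050 days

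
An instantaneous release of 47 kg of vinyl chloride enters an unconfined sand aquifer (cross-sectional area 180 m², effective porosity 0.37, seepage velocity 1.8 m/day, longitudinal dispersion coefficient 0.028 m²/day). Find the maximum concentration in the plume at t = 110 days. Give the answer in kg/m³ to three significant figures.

0.113 kg/m³

The peak of an instantaneous 1D plume sits at x = vt; there the Gaussian factor is 1 and C_max = M/(n_e·A·√(4πDt)), where n_e·A is the pore area the mass is dissolved in.
√(4πDt) = √(4π × 0.028 × 110) = 6.221 m, so C_max = 47/(0.37 × 180 × 6.221) = 0.113 kg/m³.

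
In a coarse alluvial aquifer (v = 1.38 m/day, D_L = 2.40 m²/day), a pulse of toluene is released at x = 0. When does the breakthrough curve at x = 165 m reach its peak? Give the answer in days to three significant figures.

118 days

For the 1D instantaneous-source solution, setting ∂C/∂t = 0 at fixed x gives v²t² + 2Dt − x² = 0, so t = (√(D² + v²x²) − D)/v².
√(D² + v²x²) = √(2.40² + 1.38² × 165²) = 227.7; v² = 1.9044.
t = (227.7 − 2.40)/1.9044 = 118 days (vs. the pure-advection estimate x/v = 120 d).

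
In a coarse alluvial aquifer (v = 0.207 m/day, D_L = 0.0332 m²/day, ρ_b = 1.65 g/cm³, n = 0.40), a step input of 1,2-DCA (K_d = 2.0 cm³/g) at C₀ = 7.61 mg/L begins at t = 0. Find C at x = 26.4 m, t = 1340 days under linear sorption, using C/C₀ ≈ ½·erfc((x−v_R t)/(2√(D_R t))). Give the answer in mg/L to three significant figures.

Retardation factor R = 1 + ρ_b·K_d/n = 1 + 1.65 × 2.0/0.40 = 9.250.
Sorption retards both mechanisms: v_R = v/R = 0.02238 m/day, D_R = D/R = 0.003589 m²/day.
v_R·t = 0.02238 × 1340 = 29.9892 m; 2√(D_R t) = 4.386 m; argument = (26.4 − 29.9892)/4.386 = -0.8183.
C = C₀ × ½·erfc(-0.8183) = 7.61 × 0.8764 = 6.67 mg/L.

6.67 mg/L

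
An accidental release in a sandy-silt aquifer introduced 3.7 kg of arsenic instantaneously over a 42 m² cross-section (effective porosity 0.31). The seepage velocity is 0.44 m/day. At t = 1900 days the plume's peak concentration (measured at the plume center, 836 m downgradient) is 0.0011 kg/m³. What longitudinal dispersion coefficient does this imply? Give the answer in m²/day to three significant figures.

At the plume center C_max = M/(n_e·A·√(4πDt)), so D = M²/(4πt·(n_e·A·C_max)²).
n_e·A·C_max = 0.31 × 42 × 0.0011 = 0.01432 kg/m.
D = 3.7²/(4π × 1900 × 0.01432²) = 2.80 m²/day.

2.80 m²/day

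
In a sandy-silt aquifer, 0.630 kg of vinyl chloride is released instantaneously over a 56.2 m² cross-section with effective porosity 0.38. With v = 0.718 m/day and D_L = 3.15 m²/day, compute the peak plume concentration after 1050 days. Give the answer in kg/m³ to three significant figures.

The peak of an instantaneous 1D plume sits at x = vt; there the Gaussian factor is 1 and C_max = M/(n_e·A·√(4πDt)), where n_e·A is the pore area the mass is dissolved in.
√(4πDt) = √(4π × 3.15 × 1050) = 203.9 m, so C_max = 0.630/(0.38 × 56.2 × 203.9) = 0.000145 kg/m³.

0.000145 kg/m³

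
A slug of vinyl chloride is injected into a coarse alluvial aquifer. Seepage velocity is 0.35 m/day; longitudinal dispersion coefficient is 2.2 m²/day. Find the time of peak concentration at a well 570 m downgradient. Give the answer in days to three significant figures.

For the 1D instantaneous-source solution, setting ∂C/∂t = 0 at fixed x gives v²t² + 2Dt − x² = 0, so t = (√(D² + v²x²) − D)/v².
√(D² + v²x²) = √(2.2² + 0.35² × 570²) = 199.5; v² = 0.1225.
t = (199.5 − 2.2)/0.1225 = 1610 days (vs. the pure-advection estimate x/v = 1630 d).

1610 days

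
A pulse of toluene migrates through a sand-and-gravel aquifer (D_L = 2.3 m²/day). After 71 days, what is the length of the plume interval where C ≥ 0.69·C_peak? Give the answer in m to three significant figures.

31.1 m

The plume is Gaussian with σ = √(2Dt) = √(2 × 2.3 × 71) = 18.07 m.
C/C_peak = exp(−Δx²/(2σ²)) = 0.69 ⇒ Δx = σ·√(−2 ln 0.69) = 18.07 × 0.8615 = 15.57 m.
Width = 2Δx = 31.1 m.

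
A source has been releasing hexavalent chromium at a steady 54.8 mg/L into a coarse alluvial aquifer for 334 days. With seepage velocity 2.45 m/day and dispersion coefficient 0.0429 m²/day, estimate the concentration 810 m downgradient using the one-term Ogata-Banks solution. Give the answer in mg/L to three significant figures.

51.5 mg/L

For a continuous step input, C/C₀ ≈ ½·erfc((x−vt)/(2√(Dt))).
vt = 2.45 × 334 = 818.3 m and 2√(Dt) = 2√(0.0429 × 334) = 7.571 m.
Argument (x−vt)/(2√(Dt)) = (810 − 818.3)/7.571 = -1.096; ½·erfc(-1.096) = 0.9394.
C = 54.8 × 0.9394 = 51.5 mg/L.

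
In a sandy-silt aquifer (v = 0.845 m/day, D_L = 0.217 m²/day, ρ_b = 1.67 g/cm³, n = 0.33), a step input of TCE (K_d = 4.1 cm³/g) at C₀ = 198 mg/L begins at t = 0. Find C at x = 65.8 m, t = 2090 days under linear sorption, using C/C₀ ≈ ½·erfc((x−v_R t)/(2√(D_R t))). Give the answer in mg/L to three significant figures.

Retardation factor R = 1 + ρ_b·K_d/n = 1 + 1.67 × 4.1/0.33 = 21.75.
Sorption retards both mechanisms: v_R = v/R = 0.03885 m/day, D_R = D/R = 0.009977 m²/day.
v_R·t = 0.03885 × 2090 = 81.1965 m; 2√(D_R t) = 9.133 m; argument = (65.8 − 81.1965)/9.133 = -1.686.
C = C₀ × ½·erfc(-1.686) = 198 × 0.9914 = 196 mg/L.

196 mg/L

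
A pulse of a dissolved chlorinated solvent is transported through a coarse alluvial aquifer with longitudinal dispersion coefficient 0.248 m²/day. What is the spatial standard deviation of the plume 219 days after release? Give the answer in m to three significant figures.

10.4 m

Dispersive spreading gives a Gaussian with σ² = 2Dt; advection only shifts the center.
σ = √(2 × 0.248 × 219) = 10.4 m.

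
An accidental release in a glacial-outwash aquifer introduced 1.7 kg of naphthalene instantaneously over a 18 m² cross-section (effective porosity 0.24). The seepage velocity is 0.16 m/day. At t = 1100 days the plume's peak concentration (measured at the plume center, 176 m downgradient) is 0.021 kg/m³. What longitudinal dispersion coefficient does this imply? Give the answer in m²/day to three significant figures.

0.0254 m²/day

At the plume center C_max = M/(n_e·A·√(4πDt)), so D = M²/(4πt·(n_e·A·C_max)²).
n_e·A·C_max = 0.24 × 18 × 0.021 = 0.09072 kg/m.
D = 1.7²/(4π × 1100 × 0.09072²) = 0.0254 m²/day.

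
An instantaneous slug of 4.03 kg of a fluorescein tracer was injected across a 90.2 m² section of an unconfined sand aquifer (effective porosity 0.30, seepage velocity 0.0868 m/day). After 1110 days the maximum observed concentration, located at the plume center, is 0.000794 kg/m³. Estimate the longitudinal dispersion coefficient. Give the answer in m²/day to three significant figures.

At the plume center C_max = M/(n_e·A·√(4πDt)), so D = M²/(4πt·(n_e·A·C_max)²).
n_e·A·C_max = 0.30 × 90.2 × 0.000794 = 0.02149 kg/m.
D = 4.03²/(4π × 1110 × 0.02149²) = 2.52 m²/day.

2.52 m²/day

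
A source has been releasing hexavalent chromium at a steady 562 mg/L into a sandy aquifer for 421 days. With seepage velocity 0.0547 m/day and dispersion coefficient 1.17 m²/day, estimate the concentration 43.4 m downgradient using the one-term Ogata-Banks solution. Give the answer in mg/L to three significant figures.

145 mg/L

For a continuous step input, C/C₀ ≈ ½·erfc((x−vt)/(2√(Dt))).
vt = 0.0547 × 421 = 23.0287 m and 2√(Dt) = 2√(1.17 × 421) = 44.39 m.
Argument (x−vt)/(2√(Dt)) = (43.4 − 23.0287)/44.39 = 0.4589; ½·erfc(0.4589) = 0.2582.
C = 562 × 0.2582 = 145 mg/L.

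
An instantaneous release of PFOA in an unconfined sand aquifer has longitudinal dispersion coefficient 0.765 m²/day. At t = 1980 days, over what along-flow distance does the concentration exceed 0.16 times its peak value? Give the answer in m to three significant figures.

211 m

The plume is Gaussian with σ = √(2Dt) = √(2 × 0.765 × 1980) = 55.04 m.
C/C_peak = exp(−Δx²/(2σ²)) = 0.16 ⇒ Δx = σ·√(−2 ln 0.16) = 55.04 × 1.914 = 105.3 m.
Width = 2Δx = 211 m.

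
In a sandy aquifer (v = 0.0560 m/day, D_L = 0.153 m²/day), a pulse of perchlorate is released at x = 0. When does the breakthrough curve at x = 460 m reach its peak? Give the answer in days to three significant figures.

8170 days

For the 1D instantaneous-source solution, setting ∂C/∂t = 0 at fixed x gives v²t² + 2Dt − x² = 0, so t = (√(D² + v²x²) − D)/v².
√(D² + v²x²) = √(0.153² + 0.0560² × 460²) = 25.76; v² = 0.003136.
t = (25.76 − 0.153)/0.003136 = 8170 days (vs. the pure-advection estimate x/v = 8210 d).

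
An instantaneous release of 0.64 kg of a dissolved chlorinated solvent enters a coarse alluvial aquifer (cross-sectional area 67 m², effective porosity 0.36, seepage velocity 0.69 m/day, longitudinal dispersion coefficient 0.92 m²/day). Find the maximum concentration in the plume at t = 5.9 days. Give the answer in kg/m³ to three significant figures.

The peak of an instantaneous 1D plume sits at x = vt; there the Gaussian factor is 1 and C_max = M/(n_e·A·√(4πDt)), where n_e·A is the pore area the mass is dissolved in.
√(4πDt) = √(4π × 0.92 × 5.9) = 8.259 m, so C_max = 0.64/(0.36 × 67 × 8.259) = 0.00321 kg/m³.

0.00321 kg/m³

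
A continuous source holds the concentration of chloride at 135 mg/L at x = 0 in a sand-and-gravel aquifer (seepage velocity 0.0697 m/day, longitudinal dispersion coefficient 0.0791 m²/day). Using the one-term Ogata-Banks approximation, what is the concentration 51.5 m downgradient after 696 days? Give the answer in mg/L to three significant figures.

52.4 mg/L

For a continuous step input, C/C₀ ≈ ½·erfc((x−vt)/(2√(Dt))).
vt = 0.0697 × 696 = 48.5112 m and 2√(Dt) = 2√(0.0791 × 696) = 14.84 m.
Argument (x−vt)/(2√(Dt)) = (51.5 − 48.5112)/14.84 = 0.2014; ½·erfc(0.2014) = 0.3879.
C = 135 × 0.3879 = 52.4 mg/L.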